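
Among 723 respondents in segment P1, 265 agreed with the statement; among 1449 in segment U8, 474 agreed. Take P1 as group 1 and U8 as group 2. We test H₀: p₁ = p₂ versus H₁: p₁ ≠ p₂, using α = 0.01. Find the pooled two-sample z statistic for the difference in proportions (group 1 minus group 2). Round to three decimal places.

z = 1.827

p̂₁ = 265/723 ≈ 0.36653, p̂₂ = 474/1449 ≈ 0.32712.
Pooled p̂ = (265+474)/(723+1449) = 739/2172 = 0.34024.
SE = √(0.224477 × 0.00207326) = 0.02157.
z = (0.36653 − 0.32712)/0.02157 = 0.03941/0.02157 = 1.827.
p-value = 2·P(Z > 1.827) ≈ 0.0678. With α = 0.01, fail to reject H₀.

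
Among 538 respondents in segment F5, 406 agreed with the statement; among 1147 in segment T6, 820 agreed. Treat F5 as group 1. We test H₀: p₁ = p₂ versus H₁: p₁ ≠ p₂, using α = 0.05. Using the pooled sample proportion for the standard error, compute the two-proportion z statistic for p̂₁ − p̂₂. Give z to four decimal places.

p̂₁ = 406/538 ≈ 0.754647, p̂₂ = 820/1147 ≈ 0.714908.
Pooled p̂ = (406+820)/(538+1147) = 1226/1685 = 0.727596.
SE = √(0.1982 × 0.00273058) = 0.023264.
z = (0.754647 − 0.714908)/0.023264 = 0.039739/0.023264 = 1.7082.
p-value = 2·P(Z > 1.708) ≈ 0.0876, so at α = 0.05 we fail to reject H₀.

z = 1.7082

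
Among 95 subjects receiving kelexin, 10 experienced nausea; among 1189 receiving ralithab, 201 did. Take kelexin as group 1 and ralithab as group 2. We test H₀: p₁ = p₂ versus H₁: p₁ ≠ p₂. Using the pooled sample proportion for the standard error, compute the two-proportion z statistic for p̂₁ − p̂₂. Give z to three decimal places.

z = -1.614

p̂₁ = 10/95 ≈ 0.105263, p̂₂ = 201/1189 ≈ 0.169050.
Pooled p̂ = (10+201)/(95+1189) = 211/1284 = 0.164330.
SE = √(0.137326 × 0.0113674) = 0.039510.
z = (0.105263 − 0.169050)/0.039510 = -0.063787/0.039510 = -1.614.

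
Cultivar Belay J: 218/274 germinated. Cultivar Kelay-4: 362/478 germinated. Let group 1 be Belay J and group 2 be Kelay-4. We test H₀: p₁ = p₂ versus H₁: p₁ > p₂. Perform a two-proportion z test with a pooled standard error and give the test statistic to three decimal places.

p̂₁ = 218/274 = 0.79562, p̂₂ = 362/478 = 0.75732.
Pooled p̂ = (218+362)/(274+478) = 580/752 = 0.77128.
SE = √(0.176409 × 0.00574169) = 0.03183.
z = (0.79562 − 0.75732)/0.03183 = 0.03830/0.03183 = 1.203.

z = 1.203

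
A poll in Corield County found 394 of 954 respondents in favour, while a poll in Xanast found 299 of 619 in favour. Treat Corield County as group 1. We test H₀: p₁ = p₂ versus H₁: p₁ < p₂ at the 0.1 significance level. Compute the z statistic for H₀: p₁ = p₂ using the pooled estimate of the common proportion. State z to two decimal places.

z = -2.73

p̂₁ = 394/954 ≈ 0.4130, p̂₂ = 299/619 ≈ 0.4830.
Pooled p̂ = (394+299)/(954+619) = 693/1573 = 0.4406.
SE = √(0.246467 × 0.00266373) = 0.0256.
z = (0.4130 − 0.4830)/0.0256 = -0.0700/0.0256 = -2.73.
p-value = P(Z < -2.733) ≈ 0.0031; since p < α = 0.1, reject H₀.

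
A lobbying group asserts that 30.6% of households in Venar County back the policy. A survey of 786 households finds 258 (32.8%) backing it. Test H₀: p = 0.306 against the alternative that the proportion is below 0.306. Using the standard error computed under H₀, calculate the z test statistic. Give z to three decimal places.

z = 1.353

p̂ = 258/786 = 0.32824.
SE = √(p₀(1−p₀)/n) = √(0.21236/786) = 0.01644.
z = (0.32824 − 0.306)/0.01644 = 0.02224/0.01644 = 1.353.
p-value = P(Z < 1.353) ≈ 0.9120.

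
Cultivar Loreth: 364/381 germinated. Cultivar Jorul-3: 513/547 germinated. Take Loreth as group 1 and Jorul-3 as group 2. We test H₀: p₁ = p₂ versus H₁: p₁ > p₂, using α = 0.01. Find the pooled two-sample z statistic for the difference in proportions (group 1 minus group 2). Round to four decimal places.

p̂₁ = 364/381 = 0.9553806, p̂₂ = 513/547 = 0.9378428.
Pooled p̂ = (364+513)/(381+547) = 877/928 = 0.9450431.
SE = √(0.0519366 × 0.00445283) = 0.0152074.
z = (0.9553806 − 0.9378428)/0.0152074 = 0.0175378/0.0152074 = 1.1532.
p-value = P(Z > 1.153) ≈ 0.1244; since p > α = 0.01, fail to reject H₀.

z = 1.1532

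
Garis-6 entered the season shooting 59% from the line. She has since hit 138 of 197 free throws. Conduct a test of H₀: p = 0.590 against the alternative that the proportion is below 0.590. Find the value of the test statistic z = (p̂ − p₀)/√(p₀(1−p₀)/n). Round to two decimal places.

z = 3.15

p̂ = 138/197 = 0.70051.
Under H₀, SE = √(0.59·0.41/197) = √(0.00122792) = 0.03504.
z = (0.70051 − 0.59)/0.03504 = 0.11051/0.03504 = 3.15.
p-value = P(Z < 3.154) ≈ 0.9992.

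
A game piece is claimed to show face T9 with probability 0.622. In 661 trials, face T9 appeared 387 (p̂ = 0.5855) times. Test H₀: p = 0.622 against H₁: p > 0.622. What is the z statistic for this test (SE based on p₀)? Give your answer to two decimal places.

z = -1.94

p̂ = 387/661 ≈ 0.58548.
SE = √(p₀(1−p₀)/n) = √(0.23512/661) = 0.01886.
z = (0.58548 − 0.622)/0.01886 = -0.03652/0.01886 = -1.94.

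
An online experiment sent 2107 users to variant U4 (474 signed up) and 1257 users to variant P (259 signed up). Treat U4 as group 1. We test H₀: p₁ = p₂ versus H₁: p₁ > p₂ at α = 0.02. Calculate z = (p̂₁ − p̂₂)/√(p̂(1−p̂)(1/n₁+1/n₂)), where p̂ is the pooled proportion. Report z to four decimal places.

z = 1.2859

p̂₁ = 474/2107 = 0.224964, p̂₂ = 259/1257 = 0.206046.
Pooled p̂ = (474+259)/(2107+1257) = 733/3364 = 0.217895.
SE = √(0.170417 × 0.00127015) = 0.014712.
z = (0.224964 − 0.206046)/0.014712 = 0.018918/0.014712 = 1.2859.
p-value = P(Z > 1.286) ≈ 0.0992, so at α = 0.02 we fail to reject H₀.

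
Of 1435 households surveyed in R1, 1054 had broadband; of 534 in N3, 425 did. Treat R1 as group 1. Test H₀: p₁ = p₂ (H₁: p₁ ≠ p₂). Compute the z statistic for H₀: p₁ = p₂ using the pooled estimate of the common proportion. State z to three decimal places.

z = -2.801

p̂₁ = 1054/1435 = 0.73449, p̂₂ = 425/534 = 0.79588.
Pooled p̂ = (1054+425)/(1435+534) = 1479/1969 = 0.75114.
SE = √(p̂(1−p̂)(1/n₁+1/n₂)) = √(0.75114·0.24886·0.00256952) = √(0.000480314) = 0.02192.
z = (0.73449 − 0.79588)/0.02192 = -0.06139/0.02192 = -2.801.
Two-sided p-value ≈ 2·Φ(−2.801) = 0.0051.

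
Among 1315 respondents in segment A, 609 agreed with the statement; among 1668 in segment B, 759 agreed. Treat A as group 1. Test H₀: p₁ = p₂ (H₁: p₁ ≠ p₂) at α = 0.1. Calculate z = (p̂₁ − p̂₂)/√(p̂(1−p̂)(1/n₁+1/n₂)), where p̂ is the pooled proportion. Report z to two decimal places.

z = 0.44

p̂₁ = 609/1315 = 0.4631, p̂₂ = 759/1668 = 0.4550.
Pooled p̂ = (609+759)/(1315+1668) = 1368/2983 = 0.4586.
SE = √(p̂(1−p̂)(1/n₁+1/n₂)) = √(0.4586·0.5414·0.00135998) = √(0.000337663) = 0.0184.
z = (0.4631 − 0.4550)/0.0184 = 0.0081/0.0184 = 0.44.
Two-sided p-value ≈ 2·Φ(−0.440) = 0.6601. With α = 0.1, fail to reject H₀.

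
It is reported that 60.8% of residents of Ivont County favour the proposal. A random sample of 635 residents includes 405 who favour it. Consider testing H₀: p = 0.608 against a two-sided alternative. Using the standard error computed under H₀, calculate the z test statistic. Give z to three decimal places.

p̂ = 405/635 = 0.63780.
Standard error under H₀: √(0.608×0.392/635) = 0.01937.
z = (0.63780 − 0.608)/0.01937 = 0.02980/0.01937 = 1.538.
Two-sided p-value ≈ 2·Φ(−1.538) = 0.1241.

z = 1.538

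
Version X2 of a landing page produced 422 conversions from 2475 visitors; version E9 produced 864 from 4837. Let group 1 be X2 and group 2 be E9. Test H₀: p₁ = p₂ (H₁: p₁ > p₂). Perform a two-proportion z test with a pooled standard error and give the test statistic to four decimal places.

z = -0.8628

p̂₁ = 422/2475 ≈ 0.170505, p̂₂ = 864/4837 ≈ 0.178623.
Pooled p̂ = (422+864)/(2475+4837) = 1286/7312 = 0.175875.
SE = √(p̂(1−p̂)(1/n₁+1/n₂)) = √(0.175875·0.824125·0.00061078) = √(8.85284e-05) = 0.009409.
z = (0.170505 − 0.178623)/0.009409 = -0.008118/0.009409 = -0.8628.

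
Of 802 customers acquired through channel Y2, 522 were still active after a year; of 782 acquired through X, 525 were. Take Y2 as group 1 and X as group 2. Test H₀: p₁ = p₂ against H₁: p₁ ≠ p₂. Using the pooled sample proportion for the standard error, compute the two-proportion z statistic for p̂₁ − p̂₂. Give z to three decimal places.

p̂₁ = 522/802 ≈ 0.65087, p̂₂ = 525/782 ≈ 0.67136.
Pooled p̂ = (522+525)/(802+782) = 1047/1584 = 0.66098.
SE = √(p̂(1−p̂)(1/n₁+1/n₂)) = √(0.66098·0.33902·0.00252566) = √(0.000565959) = 0.02379.
z = (0.65087 − 0.67136)/0.02379 = -0.02049/0.02379 = -0.861.
p-value = 2·P(Z > 0.861) ≈ 0.3892.

z = -0.861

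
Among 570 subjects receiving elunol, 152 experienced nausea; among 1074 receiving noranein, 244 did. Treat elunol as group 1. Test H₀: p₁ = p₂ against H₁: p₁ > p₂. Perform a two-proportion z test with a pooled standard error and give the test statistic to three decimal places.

p̂₁ = 152/570 = 0.26667, p̂₂ = 244/1074 = 0.22719.
Pooled p̂ = (152+244)/(570+1074) = 396/1644 = 0.24088.
SE = √(p̂(1−p̂)(1/n₁+1/n₂)) = √(0.24088·0.75912·0.00268548) = √(0.000491054) = 0.02216.
z = (0.26667 − 0.22719)/0.02216 = 0.03948/0.02216 = 1.782.
p-value = P(Z > 1.782) ≈ 0.0374.

z = 1.782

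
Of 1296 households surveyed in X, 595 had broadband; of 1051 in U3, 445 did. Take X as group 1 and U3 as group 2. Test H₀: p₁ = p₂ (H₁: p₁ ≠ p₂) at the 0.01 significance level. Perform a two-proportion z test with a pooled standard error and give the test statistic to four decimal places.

z = 1.7312

p̂₁ = 595/1296 = 0.4591049, p̂₂ = 445/1051 = 0.4234063.
Pooled p̂ = (595+445)/(1296+1051) = 1040/2347 = 0.4431189.
SE = √(0.246765 × 0.00172308) = 0.0206203.
z = (0.4591049 − 0.4234063)/0.0206203 = 0.0356986/0.0206203 = 1.7312.
p-value = 2·P(Z > 1.731) ≈ 0.0834. With α = 0.01, fail to reject H₀.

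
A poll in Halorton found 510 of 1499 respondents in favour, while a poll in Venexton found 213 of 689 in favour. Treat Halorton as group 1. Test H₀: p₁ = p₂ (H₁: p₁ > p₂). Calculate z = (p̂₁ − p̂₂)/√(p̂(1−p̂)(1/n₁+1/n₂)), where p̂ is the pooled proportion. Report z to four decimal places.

p̂₁ = 510/1499 ≈ 0.340227, p̂₂ = 213/689 ≈ 0.309144.
Pooled p̂ = (510+213)/(1499+689) = 723/2188 = 0.330439.
SE = √(0.221249 × 0.00211849) = 0.021650.
z = (0.340227 − 0.309144)/0.021650 = 0.031083/0.021650 = 1.4357.

z = 1.4357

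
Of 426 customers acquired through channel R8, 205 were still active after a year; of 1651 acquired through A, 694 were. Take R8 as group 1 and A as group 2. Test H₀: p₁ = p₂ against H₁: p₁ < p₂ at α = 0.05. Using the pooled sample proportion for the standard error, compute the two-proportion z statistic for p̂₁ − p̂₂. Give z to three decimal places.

z = 2.261

p̂₁ = 205/426 ≈ 0.481221, p̂₂ = 694/1651 ≈ 0.420351.
Pooled p̂ = (205+694)/(426+1651) = 899/2077 = 0.432836.
SE = √(p̂(1−p̂)(1/n₁+1/n₂)) = √(0.432836·0.567164·0.00295311) = √(0.000724956) = 0.026925.
z = (0.481221 − 0.420351)/0.026925 = 0.060870/0.026925 = 2.261.
p-value = P(Z < 2.261) ≈ 0.9881. With α = 0.05, fail to reject H₀.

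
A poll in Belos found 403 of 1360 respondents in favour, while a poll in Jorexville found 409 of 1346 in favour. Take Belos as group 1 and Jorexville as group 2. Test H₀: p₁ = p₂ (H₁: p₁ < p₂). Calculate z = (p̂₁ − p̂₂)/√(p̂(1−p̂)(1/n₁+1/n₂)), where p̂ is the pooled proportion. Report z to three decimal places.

z = -0.428

p̂₁ = 403/1360 ≈ 0.29632, p̂₂ = 409/1346 ≈ 0.30386.
Pooled p̂ = (403+409)/(1360+1346) = 812/2706 = 0.30007.
SE = √(0.21003 × 0.00147824) = 0.01762.
z = (0.29632 − 0.30386)/0.01762 = -0.00754/0.01762 = -0.428.
p-value = P(Z < -0.428) ≈ 0.3344.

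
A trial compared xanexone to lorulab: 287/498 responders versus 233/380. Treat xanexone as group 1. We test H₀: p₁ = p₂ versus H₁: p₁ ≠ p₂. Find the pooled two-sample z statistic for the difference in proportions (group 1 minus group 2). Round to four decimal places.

z = -1.1010

p̂₁ = 287/498 = 0.576305, p̂₂ = 233/380 = 0.613158.
Pooled p̂ = (287+233)/(498+380) = 520/878 = 0.592255.
SE = √(p̂(1−p̂)(1/n₁+1/n₂)) = √(0.592255·0.407745·0.00463961) = √(0.00112042) = 0.033473.
z = (0.576305 − 0.613158)/0.033473 = -0.036853/0.033473 = -1.1010.
Two-sided p-value ≈ 2·Φ(−1.101) = 0.2709.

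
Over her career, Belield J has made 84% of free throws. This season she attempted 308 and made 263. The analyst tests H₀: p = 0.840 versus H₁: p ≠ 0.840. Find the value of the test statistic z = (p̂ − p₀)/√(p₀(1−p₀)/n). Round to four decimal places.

z = 0.6652

p̂ = 263/308 = 0.853896.
Standard error under H₀: √(0.84×0.16/308) = 0.020889.
z = (0.853896 − 0.84)/0.020889 = 0.013896/0.020889 = 0.6652.
Two-sided p-value ≈ 2·Φ(−0.665) = 0.5059.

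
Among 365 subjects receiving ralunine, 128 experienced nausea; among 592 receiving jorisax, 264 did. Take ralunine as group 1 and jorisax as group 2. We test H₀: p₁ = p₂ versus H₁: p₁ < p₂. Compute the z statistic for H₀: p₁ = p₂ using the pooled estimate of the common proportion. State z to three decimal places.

p̂₁ = 128/365 ≈ 0.35068, p̂₂ = 264/592 ≈ 0.44595.
Pooled p̂ = (128+264)/(365+592) = 392/957 = 0.40961.
SE = √(0.24183 × 0.00442892) = 0.03273.
z = (0.35068 − 0.44595)/0.03273 = -0.09527/0.03273 = -2.911.
p-value = P(Z < -2.911) ≈ 0.0018.

z = -2.911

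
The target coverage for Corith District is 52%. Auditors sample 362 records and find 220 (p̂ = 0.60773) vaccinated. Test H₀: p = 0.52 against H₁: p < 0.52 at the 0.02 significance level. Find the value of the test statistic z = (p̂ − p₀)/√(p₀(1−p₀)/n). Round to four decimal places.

p̂ = 220/362 ≈ 0.6077348.
SE = √(p₀(1−p₀)/n) = √(0.2496/362) = 0.0262584.
z = (0.6077348 − 0.52)/0.0262584 = 0.0877348/0.0262584 = 3.3412.
p-value = P(Z < 3.341) ≈ 0.9996. With α = 0.02, fail to reject H₀.

z = 3.3412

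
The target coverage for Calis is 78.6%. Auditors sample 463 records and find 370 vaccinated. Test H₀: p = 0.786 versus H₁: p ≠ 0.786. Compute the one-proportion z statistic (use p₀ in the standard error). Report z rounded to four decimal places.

z = 0.6892

p̂ = 370/463 = 0.799136.
SE = √(p₀(1−p₀)/n) = √(0.1682/463) = 0.019060.
z = (0.799136 − 0.786)/0.019060 = 0.013136/0.019060 = 0.6892.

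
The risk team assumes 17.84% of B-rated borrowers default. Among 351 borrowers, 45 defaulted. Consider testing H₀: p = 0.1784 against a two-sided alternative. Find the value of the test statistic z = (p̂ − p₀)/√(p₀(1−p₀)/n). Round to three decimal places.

z = -2.456

p̂ = 45/351 ≈ 0.128205.
Under H₀, SE = √(0.1784·0.8216/351) = √(0.000417588) = 0.020435.
z = (0.128205 − 0.1784)/0.020435 = -0.050195/0.020435 = -2.456.
Two-sided p-value ≈ 2·Φ(−2.456) = 0.0140.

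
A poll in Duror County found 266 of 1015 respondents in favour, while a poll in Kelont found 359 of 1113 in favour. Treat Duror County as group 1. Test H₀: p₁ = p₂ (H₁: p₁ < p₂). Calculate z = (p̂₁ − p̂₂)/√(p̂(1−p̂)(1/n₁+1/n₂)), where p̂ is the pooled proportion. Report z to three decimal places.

z = -3.060

p̂₁ = 266/1015 = 0.262069, p̂₂ = 359/1113 = 0.322552.
Pooled p̂ = (266+359)/(1015+1113) = 625/2128 = 0.293703.
SE = √(0.207442 × 0.00188369) = 0.019768.
z = (0.262069 − 0.322552)/0.019768 = -0.060483/0.019768 = -3.060.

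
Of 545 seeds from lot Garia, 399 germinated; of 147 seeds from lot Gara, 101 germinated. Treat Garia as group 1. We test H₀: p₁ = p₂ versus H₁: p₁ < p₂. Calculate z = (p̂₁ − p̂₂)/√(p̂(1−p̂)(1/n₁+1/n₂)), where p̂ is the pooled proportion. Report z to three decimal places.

p̂₁ = 399/545 = 0.73211, p̂₂ = 101/147 = 0.68707.
Pooled p̂ = (399+101)/(545+147) = 500/692 = 0.72254.
SE = √(p̂(1−p̂)(1/n₁+1/n₂)) = √(0.72254·0.27746·0.00863758) = √(0.00173161) = 0.04161.
z = (0.73211 − 0.68707)/0.04161 = 0.04504/0.04161 = 1.082.

z = 1.082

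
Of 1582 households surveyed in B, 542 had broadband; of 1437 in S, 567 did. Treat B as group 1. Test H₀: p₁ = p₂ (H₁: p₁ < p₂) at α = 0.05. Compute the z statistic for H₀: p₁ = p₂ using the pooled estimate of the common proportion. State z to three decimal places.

z = -2.958

p̂₁ = 542/1582 = 0.34260, p̂₂ = 567/1437 = 0.39457.
Pooled p̂ = (542+567)/(1582+1437) = 1109/3019 = 0.36734.
SE = √(p̂(1−p̂)(1/n₁+1/n₂)) = √(0.36734·0.63266·0.00132801) = √(0.00030863) = 0.01757.
z = (0.34260 − 0.39457)/0.01757 = -0.05197/0.01757 = -2.958.
p-value = P(Z < -2.958) ≈ 0.0015; since p < α = 0.05, reject H₀.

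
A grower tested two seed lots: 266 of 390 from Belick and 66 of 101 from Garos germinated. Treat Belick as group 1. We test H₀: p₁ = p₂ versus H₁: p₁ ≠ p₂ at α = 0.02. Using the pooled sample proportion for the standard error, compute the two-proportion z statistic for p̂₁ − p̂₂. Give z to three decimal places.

z = 0.547

p̂₁ = 266/390 ≈ 0.68205, p̂₂ = 66/101 ≈ 0.65347.
Pooled p̂ = (266+66)/(390+101) = 332/491 = 0.67617.
SE = √(p̂(1−p̂)(1/n₁+1/n₂)) = √(0.67617·0.32383·0.0124651) = √(0.0027294) = 0.05224.
z = (0.68205 − 0.65347)/0.05224 = 0.02858/0.05224 = 0.547.
Two-sided p-value ≈ 2·Φ(−0.547) = 0.5843. With α = 0.02, fail to reject H₀.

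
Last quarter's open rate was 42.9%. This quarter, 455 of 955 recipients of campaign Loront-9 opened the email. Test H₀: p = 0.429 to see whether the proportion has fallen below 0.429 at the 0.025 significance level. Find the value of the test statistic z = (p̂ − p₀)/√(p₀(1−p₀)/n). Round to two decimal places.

p̂ = 455/955 ≈ 0.4764.
SE = √(p₀(1−p₀)/n) = √(0.24496/955) = 0.0160.
z = (0.4764 − 0.429)/0.0160 = 0.0474/0.0160 = 2.96.
p-value = P(Z < 2.962) ≈ 0.9985, so at α = 0.025 we fail to reject H₀.

z = 2.96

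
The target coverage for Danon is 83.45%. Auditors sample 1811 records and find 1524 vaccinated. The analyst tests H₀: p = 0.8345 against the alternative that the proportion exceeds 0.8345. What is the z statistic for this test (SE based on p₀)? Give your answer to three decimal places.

p̂ = 1524/1811 ≈ 0.84152.
Standard error under H₀: √(0.8345×0.1655/1811) = 0.00873.
z = (0.84152 − 0.8345)/0.00873 = 0.00702/0.00873 = 0.804.

z = 0.804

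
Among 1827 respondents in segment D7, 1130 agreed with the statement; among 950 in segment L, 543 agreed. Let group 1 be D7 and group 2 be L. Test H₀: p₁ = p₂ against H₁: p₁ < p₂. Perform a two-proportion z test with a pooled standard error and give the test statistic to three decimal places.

p̂₁ = 1130/1827 ≈ 0.618500, p̂₂ = 543/950 ≈ 0.571579.
Pooled p̂ = (1130+543)/(1827+950) = 1673/2777 = 0.602449.
SE = √(p̂(1−p̂)(1/n₁+1/n₂)) = √(0.602449·0.397551·0.00159998) = √(0.000383201) = 0.019576.
z = (0.618500 − 0.571579)/0.019576 = 0.046921/0.019576 = 2.397.

z = 2.397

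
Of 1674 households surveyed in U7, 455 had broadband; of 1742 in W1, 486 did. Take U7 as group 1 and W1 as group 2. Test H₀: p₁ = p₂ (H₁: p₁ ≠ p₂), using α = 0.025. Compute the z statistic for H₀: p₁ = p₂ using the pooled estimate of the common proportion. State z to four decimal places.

z = -0.4699

p̂₁ = 455/1674 = 0.2718041, p̂₂ = 486/1742 = 0.2789897.
Pooled p̂ = (455+486)/(1674+1742) = 941/3416 = 0.2754684.
SE = √(p̂(1−p̂)(1/n₁+1/n₂)) = √(0.2754684·0.7245316·0.00117142) = √(0.000233799) = 0.0152905.
z = (0.2718041 − 0.2789897)/0.0152905 = -0.0071856/0.0152905 = -0.4699.
p-value = 2·P(Z > 0.470) ≈ 0.6384, so at α = 0.025 we fail to reject H₀.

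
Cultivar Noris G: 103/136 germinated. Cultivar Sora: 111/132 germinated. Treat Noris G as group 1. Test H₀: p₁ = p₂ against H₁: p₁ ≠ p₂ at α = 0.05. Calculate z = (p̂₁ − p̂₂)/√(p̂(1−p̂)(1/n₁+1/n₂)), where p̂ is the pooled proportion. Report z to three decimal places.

z = -1.705

p̂₁ = 103/136 = 0.75735, p̂₂ = 111/132 = 0.84091.
Pooled p̂ = (103+111)/(136+132) = 214/268 = 0.79851.
SE = √(0.160893 × 0.0149287) = 0.04901.
z = (0.75735 − 0.84091)/0.04901 = -0.08356/0.04901 = -1.705.
Two-sided p-value ≈ 2·Φ(−1.705) = 0.0882. With α = 0.05, fail to reject H₀.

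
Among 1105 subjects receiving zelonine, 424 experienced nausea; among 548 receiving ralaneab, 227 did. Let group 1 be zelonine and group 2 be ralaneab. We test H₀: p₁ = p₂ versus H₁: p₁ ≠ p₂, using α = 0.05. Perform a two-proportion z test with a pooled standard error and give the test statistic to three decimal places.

z = -1.196

p̂₁ = 424/1105 ≈ 0.383710, p̂₂ = 227/548 ≈ 0.414234.
Pooled p̂ = (424+227)/(1105+548) = 651/1653 = 0.393829.
SE = √(0.238728 × 0.00272979) = 0.025528.
z = (0.383710 − 0.414234)/0.025528 = -0.030524/0.025528 = -1.196.
p-value = 2·P(Z > 1.196) ≈ 0.2318, so at α = 0.05 we fail to reject H₀.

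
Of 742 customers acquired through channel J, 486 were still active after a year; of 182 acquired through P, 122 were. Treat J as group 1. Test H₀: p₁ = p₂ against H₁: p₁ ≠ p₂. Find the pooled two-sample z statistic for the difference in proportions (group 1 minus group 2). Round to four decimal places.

p̂₁ = 486/742 ≈ 0.654987, p̂₂ = 122/182 ≈ 0.670330.
Pooled p̂ = (486+122)/(742+182) = 608/924 = 0.658009.
SE = √(p̂(1−p̂)(1/n₁+1/n₂)) = √(0.658009·0.341991·0.00684221) = √(0.00153973) = 0.039239.
z = (0.654987 − 0.670330)/0.039239 = -0.015343/0.039239 = -0.3910.

z = -0.3910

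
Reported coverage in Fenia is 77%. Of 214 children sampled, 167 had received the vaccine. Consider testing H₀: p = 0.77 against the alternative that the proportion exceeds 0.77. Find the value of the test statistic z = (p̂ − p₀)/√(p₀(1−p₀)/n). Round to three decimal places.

z = 0.361

p̂ = 167/214 = 0.780374.
SE = √(p₀(1−p₀)/n) = √(0.1771/214) = 0.028768.
z = (0.780374 − 0.77)/0.028768 = 0.010374/0.028768 = 0.361.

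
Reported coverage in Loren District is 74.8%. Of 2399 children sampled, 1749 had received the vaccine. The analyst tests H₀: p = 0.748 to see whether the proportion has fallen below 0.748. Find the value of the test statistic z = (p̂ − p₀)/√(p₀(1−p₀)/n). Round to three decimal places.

p̂ = 1749/2399 ≈ 0.729054.
Standard error under H₀: √(0.748×0.252/2399) = 0.008864.
z = (0.729054 − 0.748)/0.008864 = -0.018946/0.008864 = -2.137.

z = -2.137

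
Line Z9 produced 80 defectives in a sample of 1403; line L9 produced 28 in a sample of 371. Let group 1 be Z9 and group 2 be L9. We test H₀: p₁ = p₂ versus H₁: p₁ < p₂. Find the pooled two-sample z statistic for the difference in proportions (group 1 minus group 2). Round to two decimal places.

p̂₁ = 80/1403 ≈ 0.0570, p̂₂ = 28/371 ≈ 0.0755.
Pooled p̂ = (80+28)/(1403+371) = 108/1774 = 0.0609.
SE = √(p̂(1−p̂)(1/n₁+1/n₂)) = √(0.0609·0.9391·0.00340818) = √(0.000194856) = 0.0140.
z = (0.0570 − 0.0755)/0.0140 = -0.0185/0.0140 = -1.32.

z = -1.32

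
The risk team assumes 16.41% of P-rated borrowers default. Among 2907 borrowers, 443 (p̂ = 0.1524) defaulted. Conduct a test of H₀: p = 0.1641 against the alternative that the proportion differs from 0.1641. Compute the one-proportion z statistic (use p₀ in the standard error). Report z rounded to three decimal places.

z = -1.705

p̂ = 443/2907 ≈ 0.15239.
Standard error under H₀: √(0.1641×0.8359/2907) = 0.00687.
z = (0.15239 − 0.1641)/0.00687 = -0.01171/0.00687 = -1.705.
Two-sided p-value ≈ 2·Φ(−1.705) = 0.0883.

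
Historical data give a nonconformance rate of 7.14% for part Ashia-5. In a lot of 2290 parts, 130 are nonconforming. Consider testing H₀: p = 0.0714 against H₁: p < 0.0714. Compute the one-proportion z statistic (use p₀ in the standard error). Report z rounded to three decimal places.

z = -2.719

p̂ = 130/2290 = 0.05677.
Under H₀, SE = √(0.0714·0.9286/2290) = √(2.89529e-05) = 0.00538.
z = (0.05677 − 0.0714)/0.00538 = -0.01463/0.00538 = -2.719.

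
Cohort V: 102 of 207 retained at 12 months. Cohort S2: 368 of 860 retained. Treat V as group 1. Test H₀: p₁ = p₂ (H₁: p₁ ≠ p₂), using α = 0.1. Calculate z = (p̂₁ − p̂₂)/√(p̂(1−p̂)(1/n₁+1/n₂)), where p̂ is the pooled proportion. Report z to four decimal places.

z = 1.6872

p̂₁ = 102/207 = 0.492754, p̂₂ = 368/860 = 0.427907.
Pooled p̂ = (102+368)/(207+860) = 470/1067 = 0.440487.
SE = √(0.246458 × 0.00599371) = 0.038434.
z = (0.492754 − 0.427907)/0.038434 = 0.064847/0.038434 = 1.6872.
p-value = 2·P(Z > 1.687) ≈ 0.0916, so at α = 0.1 we reject H₀.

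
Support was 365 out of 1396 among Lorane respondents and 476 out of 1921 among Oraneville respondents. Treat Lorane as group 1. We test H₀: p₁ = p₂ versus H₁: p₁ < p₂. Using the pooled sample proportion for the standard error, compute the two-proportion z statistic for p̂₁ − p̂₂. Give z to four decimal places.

p̂₁ = 365/1396 = 0.261461, p̂₂ = 476/1921 = 0.247788.
Pooled p̂ = (365+476)/(1396+1921) = 841/3317 = 0.253542.
SE = √(0.189259 × 0.00123689) = 0.015300.
z = (0.261461 − 0.247788)/0.015300 = 0.013673/0.015300 = 0.8937.

z = 0.8937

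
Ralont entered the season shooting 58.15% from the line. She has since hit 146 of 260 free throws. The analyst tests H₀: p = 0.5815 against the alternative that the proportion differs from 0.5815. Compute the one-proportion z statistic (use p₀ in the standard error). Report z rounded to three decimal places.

p̂ = 146/260 = 0.561538.
Standard error under H₀: √(0.5815×0.4185/260) = 0.030594.
z = (0.561538 − 0.5815)/0.030594 = -0.019962/0.030594 = -0.652.

z = -0.652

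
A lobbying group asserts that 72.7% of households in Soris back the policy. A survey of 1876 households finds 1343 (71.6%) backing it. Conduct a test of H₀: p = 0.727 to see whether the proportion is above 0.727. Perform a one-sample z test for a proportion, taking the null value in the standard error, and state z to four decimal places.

p̂ = 1343/1876 ≈ 0.715885.
SE = √(p₀(1−p₀)/n) = √(0.19847/1876) = 0.010286.
z = (0.715885 − 0.727)/0.010286 = -0.011115/0.010286 = -1.0806.

z = -1.0806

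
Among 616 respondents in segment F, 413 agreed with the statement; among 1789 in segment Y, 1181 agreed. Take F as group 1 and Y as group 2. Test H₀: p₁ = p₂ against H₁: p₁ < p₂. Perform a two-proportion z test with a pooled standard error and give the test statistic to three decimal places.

p̂₁ = 413/616 = 0.670455, p̂₂ = 1181/1789 = 0.660145.
Pooled p̂ = (413+1181)/(616+1789) = 1594/2405 = 0.662786.
SE = √(0.223501 × 0.00218235) = 0.022085.
z = (0.670455 − 0.660145)/0.022085 = 0.010310/0.022085 = 0.467.

z = 0.467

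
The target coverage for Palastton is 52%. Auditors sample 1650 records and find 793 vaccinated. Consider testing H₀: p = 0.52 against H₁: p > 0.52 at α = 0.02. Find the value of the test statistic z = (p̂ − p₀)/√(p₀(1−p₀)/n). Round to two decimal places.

p̂ = 793/1650 = 0.4806.
SE = √(p₀(1−p₀)/n) = √(0.2496/1650) = 0.0123.
z = (0.4806 − 0.52)/0.0123 = -0.0394/0.0123 = -3.20.
p-value = P(Z > -3.203) ≈ 0.9993, so at α = 0.02 we fail to reject H₀.

z = -3.20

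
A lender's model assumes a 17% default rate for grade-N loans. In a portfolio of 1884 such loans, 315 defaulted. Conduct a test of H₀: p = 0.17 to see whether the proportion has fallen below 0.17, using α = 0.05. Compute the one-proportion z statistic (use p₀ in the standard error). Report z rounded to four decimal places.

p̂ = 315/1884 ≈ 0.1671975.
Under H₀, SE = √(0.17·0.83/1884) = √(7.48938e-05) = 0.0086541.
z = (0.1671975 − 0.17)/0.0086541 = -0.0028025/0.0086541 = -0.3238.
p-value = P(Z < -0.324) ≈ 0.3730. With α = 0.05, fail to reject H₀.

z = -0.3238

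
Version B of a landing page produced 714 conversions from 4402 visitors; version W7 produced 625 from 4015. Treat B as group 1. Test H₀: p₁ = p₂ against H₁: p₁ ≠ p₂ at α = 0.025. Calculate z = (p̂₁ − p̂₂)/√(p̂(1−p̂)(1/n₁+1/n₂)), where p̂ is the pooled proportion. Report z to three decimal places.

p̂₁ = 714/4402 = 0.16220, p̂₂ = 625/4015 = 0.15567.
Pooled p̂ = (714+625)/(4402+4015) = 1339/8417 = 0.15908.
SE = √(0.133775 × 0.000476235) = 0.00798.
z = (0.16220 − 0.15567)/0.00798 = 0.00653/0.00798 = 0.818.
p-value = 2·P(Z > 0.818) ≈ 0.4131; since p > α = 0.025, fail to reject H₀.

z = 0.818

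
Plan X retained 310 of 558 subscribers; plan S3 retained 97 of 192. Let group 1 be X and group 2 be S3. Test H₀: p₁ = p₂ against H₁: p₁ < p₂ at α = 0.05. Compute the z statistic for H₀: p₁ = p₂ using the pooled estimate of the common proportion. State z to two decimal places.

z = 1.21

p̂₁ = 310/558 ≈ 0.5556, p̂₂ = 97/192 ≈ 0.5052.
Pooled p̂ = (310+97)/(558+192) = 407/750 = 0.5427.
SE = √(0.24818 × 0.00700045) = 0.0417.
z = (0.5556 − 0.5052)/0.0417 = 0.0504/0.0417 = 1.21.
p-value = P(Z < 1.208) ≈ 0.8865. With α = 0.05, fail to reject H₀.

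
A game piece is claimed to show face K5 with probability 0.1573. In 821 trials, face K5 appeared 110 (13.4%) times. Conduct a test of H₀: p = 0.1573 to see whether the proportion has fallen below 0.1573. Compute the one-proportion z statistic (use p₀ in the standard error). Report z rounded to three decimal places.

p̂ = 110/821 ≈ 0.13398.
Standard error under H₀: √(0.1573×0.8427/821) = 0.01271.
z = (0.13398 − 0.1573)/0.01271 = -0.02332/0.01271 = -1.835.

z = -1.835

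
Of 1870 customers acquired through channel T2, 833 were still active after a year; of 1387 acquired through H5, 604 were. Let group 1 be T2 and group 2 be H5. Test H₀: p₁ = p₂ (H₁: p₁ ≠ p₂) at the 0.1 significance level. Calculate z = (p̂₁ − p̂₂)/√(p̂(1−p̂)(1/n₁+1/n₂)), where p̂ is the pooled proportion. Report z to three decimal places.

z = 0.567

p̂₁ = 833/1870 = 0.44545, p̂₂ = 604/1387 = 0.43547.
Pooled p̂ = (833+604)/(1870+1387) = 1437/3257 = 0.44120.
SE = √(0.246543 × 0.00125574) = 0.01760.
z = (0.44545 − 0.43547)/0.01760 = 0.00998/0.01760 = 0.567.
Two-sided p-value ≈ 2·Φ(−0.567) = 0.5705; since p > α = 0.1, fail to reject H₀.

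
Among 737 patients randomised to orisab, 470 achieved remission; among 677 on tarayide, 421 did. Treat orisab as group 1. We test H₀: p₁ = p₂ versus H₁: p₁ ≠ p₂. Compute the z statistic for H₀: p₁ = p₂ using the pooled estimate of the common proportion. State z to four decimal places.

p̂₁ = 470/737 = 0.637720, p̂₂ = 421/677 = 0.621861.
Pooled p̂ = (470+421)/(737+677) = 891/1414 = 0.630127.
SE = √(0.233067 × 0.00283396) = 0.025700.
z = (0.637720 − 0.621861)/0.025700 = 0.015859/0.025700 = 0.6171.

z = 0.6171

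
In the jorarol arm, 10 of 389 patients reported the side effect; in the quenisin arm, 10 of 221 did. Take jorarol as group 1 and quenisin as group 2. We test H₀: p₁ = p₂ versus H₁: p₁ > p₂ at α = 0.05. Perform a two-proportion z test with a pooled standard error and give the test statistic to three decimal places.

p̂₁ = 10/389 = 0.02571, p̂₂ = 10/221 = 0.04525.
Pooled p̂ = (10+10)/(389+221) = 20/610 = 0.03279.
SE = √(p̂(1−p̂)(1/n₁+1/n₂)) = √(0.03279·0.96721·0.00709558) = √(0.000225014) = 0.01500.
z = (0.02571 − 0.04525)/0.01500 = -0.01954/0.01500 = -1.303.
p-value = P(Z > -1.303) ≈ 0.9037. With α = 0.05, fail to reject H₀.

z = -1.303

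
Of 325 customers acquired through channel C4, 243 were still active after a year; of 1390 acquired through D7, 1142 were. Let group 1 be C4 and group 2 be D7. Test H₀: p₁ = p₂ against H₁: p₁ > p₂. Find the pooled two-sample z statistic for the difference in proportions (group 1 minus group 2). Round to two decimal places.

p̂₁ = 243/325 = 0.7477, p̂₂ = 1142/1390 = 0.8216.
Pooled p̂ = (243+1142)/(325+1390) = 1385/1715 = 0.8076.
SE = √(p̂(1−p̂)(1/n₁+1/n₂)) = √(0.8076·0.1924·0.00379635) = √(0.000589931) = 0.0243.
z = (0.7477 − 0.8216)/0.0243 = -0.0739/0.0243 = -3.04.
p-value = P(Z > -3.042) ≈ 0.9988.

z = -3.04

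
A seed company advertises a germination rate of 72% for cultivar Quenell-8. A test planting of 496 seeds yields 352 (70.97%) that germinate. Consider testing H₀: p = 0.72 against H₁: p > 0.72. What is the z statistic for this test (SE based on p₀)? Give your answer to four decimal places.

p̂ = 352/496 = 0.709677.
SE = √(p₀(1−p₀)/n) = √(0.2016/496) = 0.020161.
z = (0.709677 − 0.72)/0.020161 = -0.010323/0.020161 = -0.5120.

z = -0.5120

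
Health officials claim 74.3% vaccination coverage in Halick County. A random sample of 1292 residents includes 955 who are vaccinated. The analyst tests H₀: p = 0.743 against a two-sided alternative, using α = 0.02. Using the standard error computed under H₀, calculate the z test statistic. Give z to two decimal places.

z = -0.32

p̂ = 955/1292 ≈ 0.73916.
Under H₀, SE = √(0.743·0.257/1292) = √(0.000147795) = 0.01216.
z = (0.73916 − 0.743)/0.01216 = -0.00384/0.01216 = -0.32.
Two-sided p-value ≈ 2·Φ(−0.316) = 0.7524. With α = 0.02, fail to reject H₀.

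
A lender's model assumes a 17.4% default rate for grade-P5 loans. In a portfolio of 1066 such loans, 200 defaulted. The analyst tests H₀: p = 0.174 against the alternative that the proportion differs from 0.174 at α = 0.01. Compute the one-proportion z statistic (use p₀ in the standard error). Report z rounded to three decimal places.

z = 1.173

p̂ = 200/1066 ≈ 0.18762.
SE = √(p₀(1−p₀)/n) = √(0.14372/1066) = 0.01161.
z = (0.18762 − 0.174)/0.01161 = 0.01362/0.01161 = 1.173.
p-value = 2·P(Z > 1.173) ≈ 0.2409. With α = 0.01, fail to reject H₀.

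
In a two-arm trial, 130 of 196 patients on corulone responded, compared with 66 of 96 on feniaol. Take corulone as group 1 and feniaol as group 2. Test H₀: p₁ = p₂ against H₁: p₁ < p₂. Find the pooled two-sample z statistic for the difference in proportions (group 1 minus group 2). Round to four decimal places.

z = -0.4141

p̂₁ = 130/196 ≈ 0.663265, p̂₂ = 66/96 ≈ 0.687500.
Pooled p̂ = (130+66)/(196+96) = 196/292 = 0.671233.
SE = √(p̂(1−p̂)(1/n₁+1/n₂)) = √(0.671233·0.328767·0.0155187) = √(0.00342466) = 0.058521.
z = (0.663265 − 0.687500)/0.058521 = -0.024235/0.058521 = -0.4141.
p-value = P(Z < -0.414) ≈ 0.3394.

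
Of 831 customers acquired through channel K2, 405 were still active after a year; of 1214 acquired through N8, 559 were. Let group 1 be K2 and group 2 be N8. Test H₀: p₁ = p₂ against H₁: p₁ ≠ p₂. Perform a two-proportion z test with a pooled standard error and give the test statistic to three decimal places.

z = 1.197

p̂₁ = 405/831 ≈ 0.48736, p̂₂ = 559/1214 ≈ 0.46046.
Pooled p̂ = (405+559)/(831+1214) = 964/2045 = 0.47139.
SE = √(0.249182 × 0.00202709) = 0.02247.
z = (0.48736 − 0.46046)/0.02247 = 0.02690/0.02247 = 1.197.
p-value = 2·P(Z > 1.197) ≈ 0.2313.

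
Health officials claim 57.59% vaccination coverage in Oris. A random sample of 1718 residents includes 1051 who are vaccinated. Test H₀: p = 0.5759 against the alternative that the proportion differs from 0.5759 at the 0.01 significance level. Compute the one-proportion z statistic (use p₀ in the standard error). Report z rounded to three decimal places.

z = 3.007

p̂ = 1051/1718 ≈ 0.611758.
Under H₀, SE = √(0.5759·0.4241/1718) = √(0.000142165) = 0.011923.
z = (0.611758 − 0.5759)/0.011923 = 0.035858/0.011923 = 3.007.
Two-sided p-value ≈ 2·Φ(−3.007) = 0.0026. With α = 0.01, reject H₀.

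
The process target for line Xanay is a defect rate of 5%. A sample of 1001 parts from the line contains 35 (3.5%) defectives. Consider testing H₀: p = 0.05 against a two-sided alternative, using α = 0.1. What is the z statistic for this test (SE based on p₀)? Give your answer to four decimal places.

z = -2.1826

p̂ = 35/1001 = 0.0349650.
SE = √(p₀(1−p₀)/n) = √(0.0475/1001) = 0.0068886.
z = (0.0349650 − 0.05)/0.0068886 = -0.0150350/0.0068886 = -2.1826.
Two-sided p-value ≈ 2·Φ(−2.183) = 0.0291. With α = 0.1, reject H₀.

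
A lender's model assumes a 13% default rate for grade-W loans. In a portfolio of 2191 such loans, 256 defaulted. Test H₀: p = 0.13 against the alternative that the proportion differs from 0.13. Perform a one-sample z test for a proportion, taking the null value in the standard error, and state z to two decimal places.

p̂ = 256/2191 ≈ 0.1168.
SE = √(p₀(1−p₀)/n) = √(0.1131/2191) = 0.0072.
z = (0.1168 − 0.13)/0.0072 = -0.0132/0.0072 = -1.83.

z = -1.83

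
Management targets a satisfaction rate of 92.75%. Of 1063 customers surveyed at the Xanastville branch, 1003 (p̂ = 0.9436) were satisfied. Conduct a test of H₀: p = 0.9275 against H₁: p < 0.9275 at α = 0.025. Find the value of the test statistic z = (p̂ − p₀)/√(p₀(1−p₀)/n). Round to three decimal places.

p̂ = 1003/1063 = 0.943556.
Standard error under H₀: √(0.9275×0.0725/1063) = 0.007954.
z = (0.943556 − 0.9275)/0.007954 = 0.016056/0.007954 = 2.019.
p-value = P(Z < 2.019) ≈ 0.9782, so at α = 0.025 we fail to reject H₀.

z = 2.019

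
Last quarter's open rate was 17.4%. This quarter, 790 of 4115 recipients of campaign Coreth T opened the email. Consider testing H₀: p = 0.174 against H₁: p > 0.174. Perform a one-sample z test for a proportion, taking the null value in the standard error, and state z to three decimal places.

z = 3.042

p̂ = 790/4115 = 0.19198.
Standard error under H₀: √(0.174×0.826/4115) = 0.00591.
z = (0.19198 − 0.174)/0.00591 = 0.01798/0.00591 = 3.042.
p-value = P(Z > 3.042) ≈ 0.0012.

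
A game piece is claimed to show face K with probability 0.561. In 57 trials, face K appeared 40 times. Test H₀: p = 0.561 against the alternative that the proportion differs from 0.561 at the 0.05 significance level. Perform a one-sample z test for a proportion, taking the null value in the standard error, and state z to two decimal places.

z = 2.14

p̂ = 40/57 ≈ 0.7018.
Under H₀, SE = √(0.561·0.439/57) = √(0.00432068) = 0.0657.
z = (0.7018 − 0.561)/0.0657 = 0.1408/0.0657 = 2.14.
Two-sided p-value ≈ 2·Φ(−2.141) = 0.0322. With α = 0.05, reject H₀.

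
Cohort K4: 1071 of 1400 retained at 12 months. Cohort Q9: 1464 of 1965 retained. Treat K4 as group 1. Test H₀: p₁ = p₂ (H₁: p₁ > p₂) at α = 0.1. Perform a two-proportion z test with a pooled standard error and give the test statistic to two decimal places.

p̂₁ = 1071/1400 = 0.7650, p̂₂ = 1464/1965 = 0.7450.
Pooled p̂ = (1071+1464)/(1400+1965) = 2535/3365 = 0.7533.
SE = √(p̂(1−p̂)(1/n₁+1/n₂)) = √(0.7533·0.2467·0.00122319) = √(0.00022729) = 0.0151.
z = (0.7650 − 0.7450)/0.0151 = 0.0200/0.0151 = 1.32.
p-value = P(Z > 1.324) ≈ 0.0927. With α = 0.1, reject H₀.

z = 1.32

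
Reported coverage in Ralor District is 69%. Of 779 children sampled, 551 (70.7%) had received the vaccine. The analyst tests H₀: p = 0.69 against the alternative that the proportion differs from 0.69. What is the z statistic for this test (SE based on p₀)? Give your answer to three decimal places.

p̂ = 551/779 = 0.70732.
Standard error under H₀: √(0.69×0.31/779) = 0.01657.
z = (0.70732 − 0.69)/0.01657 = 0.01732/0.01657 = 1.045.

z = 1.045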